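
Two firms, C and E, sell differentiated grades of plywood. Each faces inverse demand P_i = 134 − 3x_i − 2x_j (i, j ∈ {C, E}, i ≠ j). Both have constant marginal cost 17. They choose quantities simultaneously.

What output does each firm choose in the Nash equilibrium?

14.625

Firm C's profit: π = x_C(134 − 3x_C − 2x_E) − 17x_C.
∂π/∂x_C = 117 − 6x_C − 2x_E = 0 ⇒ x_C = 19.5 − (1/3)x_E.
By symmetry x_E = x_C; substituting into the reaction function, (4/3)x_C = 19.5 and x_C = 14.625.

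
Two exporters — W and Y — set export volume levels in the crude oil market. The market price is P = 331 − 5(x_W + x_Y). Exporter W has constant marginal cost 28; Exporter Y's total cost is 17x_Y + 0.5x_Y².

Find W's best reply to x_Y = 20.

Exporter W's profit: π = x_W(331 − 5(x_W + x_Y)) − 28x_W.
∂π/∂x_W = 303 − 10x_W − 5x_Y = 0, so x_W = 30.3 − 0.5x_Y.
At x_Y = 20: x_W = 30.3 − 0.5·20 = 20.3.

20.3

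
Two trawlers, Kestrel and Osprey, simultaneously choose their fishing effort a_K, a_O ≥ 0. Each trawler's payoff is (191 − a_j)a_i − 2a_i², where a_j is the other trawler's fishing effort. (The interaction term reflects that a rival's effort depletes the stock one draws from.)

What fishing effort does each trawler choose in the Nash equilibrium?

Kestrel's payoff is (191 − a_O)a_K − 2a_K².
∂π/∂a_K = 191 − a_O − 4a_K = 0, so a_K = 47.75 − 0.25a_O.
Setting a_K = a_O in the reaction function: a_K = 47.75 − 0.25a_K, so a_K = 47.75 / 1.25 = 38.2.

38.2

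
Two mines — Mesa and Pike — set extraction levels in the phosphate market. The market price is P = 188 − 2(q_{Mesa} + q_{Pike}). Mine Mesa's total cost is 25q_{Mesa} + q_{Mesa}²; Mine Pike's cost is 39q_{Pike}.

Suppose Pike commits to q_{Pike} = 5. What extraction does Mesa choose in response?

25.5

Mine Mesa's profit: π = q_{Mesa}(188 − 2(q_{Mesa} + q_{Pike})) − 25q_{Mesa} − q_{Mesa}².
∂π/∂q_{Mesa} = 163 − 6q_{Mesa} − 2q_{Pike} = 0, so q_{Mesa} = 163/6 − (1/3)q_{Pike}.
At q_{Pike} = 5: q_{Mesa} = 163/6 − (1/3)·5 = 25.5.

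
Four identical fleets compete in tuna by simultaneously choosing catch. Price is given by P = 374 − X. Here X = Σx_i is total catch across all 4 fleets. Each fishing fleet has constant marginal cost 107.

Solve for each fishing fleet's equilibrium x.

53.4

A representative fishing fleet's profit is π_i = x_i(374 − X) − 107x_i, with X = x_i + Σ_{j≠i} x_j.
First-order condition: 267 − 2x_i − Σ_{j≠i} x_j = 0.
Imposing symmetry (x_j = x for all j) turns Σ_{j≠i} x_j into 3x, so 267 = 5x and x = 53.4.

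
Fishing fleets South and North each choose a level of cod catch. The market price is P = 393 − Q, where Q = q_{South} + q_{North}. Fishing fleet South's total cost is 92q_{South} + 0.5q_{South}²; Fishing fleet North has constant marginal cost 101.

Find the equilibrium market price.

Fishing fleet South's profit: π = q_{South}(393 − (q_{South} + q_{North})) − 92q_{South} − 0.5q_{South}².
∂π/∂q_{South} = 301 − 3q_{South} − q_{North} = 0, so q_{South} = 301/3 − (1/3)q_{North}.
For North: ∂π/∂q_{North} = 292 − 2q_{North} − q_{South} = 0 ⇒ q_{North} = 146 − 0.5q_{South}.
Solving the two reaction functions simultaneously: (1 − (−1/3)(−0.5))q_{South} = 301/3 − (1/3)·146, so (5/6)q_{South} = 155/3 and q_{South} = 62.
Then q_{North} = 146 − 0.5·62 = 115.
Equilibrium price: P = 393 − 177 = 216.

216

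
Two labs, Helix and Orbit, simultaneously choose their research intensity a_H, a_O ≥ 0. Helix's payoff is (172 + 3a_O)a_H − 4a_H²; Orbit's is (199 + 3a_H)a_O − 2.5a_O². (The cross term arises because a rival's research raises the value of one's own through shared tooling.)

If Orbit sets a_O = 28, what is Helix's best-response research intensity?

32

Expanding Helix's payoff: 172a_H + 3a_Oa_H − 4a_H².
∂π/∂a_H = 172 + 3a_O − 8a_H = 0, so a_H = 21.5 + 0.375a_O.
At a_O = 28: a_H = 21.5 + 0.375·28 = 32.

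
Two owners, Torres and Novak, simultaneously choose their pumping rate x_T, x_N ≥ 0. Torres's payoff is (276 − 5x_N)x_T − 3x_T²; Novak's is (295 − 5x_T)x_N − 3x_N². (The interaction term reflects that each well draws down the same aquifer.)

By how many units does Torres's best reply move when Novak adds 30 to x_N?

-25

Expanding Torres's payoff: 276x_T − 5x_Nx_T − 3x_T².
∂π/∂x_T = 276 − 5x_N − 6x_T = 0, so x_T = 46 − (5/6)x_N.
The reaction-function slope is −5/6, so a 30-unit rise in x_N moves x_T by −5/6 × 30 = −25. Torres's best response falls — the actions are strategic substitutes.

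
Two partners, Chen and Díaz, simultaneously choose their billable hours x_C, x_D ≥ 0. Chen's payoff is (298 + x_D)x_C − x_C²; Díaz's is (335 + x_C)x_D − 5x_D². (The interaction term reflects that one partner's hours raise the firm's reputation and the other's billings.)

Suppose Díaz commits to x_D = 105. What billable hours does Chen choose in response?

201.5

Expanding Chen's payoff: 298x_C + x_Dx_C − x_C².
∂π/∂x_C = 298 + x_D − 2x_C = 0, so x_C = 149 + 0.5x_D.
At x_D = 105: x_C = 149 + 0.5·105 = 201.5.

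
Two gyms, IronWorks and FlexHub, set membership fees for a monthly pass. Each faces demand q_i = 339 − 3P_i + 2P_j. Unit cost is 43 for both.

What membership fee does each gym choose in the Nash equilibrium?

IronWorks's profit: π = (P_{IronWorks} − 43)(339 − 3P_{IronWorks} + 2P_{FlexHub}).
∂π/∂P_{IronWorks} = 468 − 6P_{IronWorks} + 2P_{FlexHub} = 0 ⇒ P_{IronWorks} = 78 + (1/3)P_{FlexHub}.
Setting P_{IronWorks} = P_{FlexHub} in the reaction function: P_{IronWorks} = 78 + (1/3)P_{IronWorks}, so P_{IronWorks} = 78 / (2/3) = 117.

117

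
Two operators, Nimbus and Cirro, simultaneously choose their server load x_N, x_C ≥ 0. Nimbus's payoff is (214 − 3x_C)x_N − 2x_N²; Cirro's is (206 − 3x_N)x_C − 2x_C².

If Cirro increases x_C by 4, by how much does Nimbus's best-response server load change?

-3

Expanding Nimbus's payoff: 214x_N − 3x_Cx_N − 2x_N².
∂π/∂x_N = 214 − 3x_C − 4x_N = 0, so x_N = 53.5 − 0.75x_C.
The reaction-function slope is −0.75, so a 4-unit rise in x_C moves x_N by −0.75 × 4 = −3. Nimbus's best response falls — the actions are strategic substitutes.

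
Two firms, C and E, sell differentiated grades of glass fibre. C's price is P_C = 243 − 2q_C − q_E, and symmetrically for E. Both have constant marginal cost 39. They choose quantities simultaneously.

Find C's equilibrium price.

120.6

Firm C's profit: π = q_C(243 − 2q_C − q_E) − 39q_C.
∂π/∂q_C = 204 − 4q_C − q_E = 0 ⇒ q_C = 51 − 0.25q_E.
The game is symmetric, so in equilibrium q_E = q_C: the reaction function gives 1.25q_C = 51, hence q_C = 40.8.
P_C = 243 − 2·40.8 − 40.8 = 120.6.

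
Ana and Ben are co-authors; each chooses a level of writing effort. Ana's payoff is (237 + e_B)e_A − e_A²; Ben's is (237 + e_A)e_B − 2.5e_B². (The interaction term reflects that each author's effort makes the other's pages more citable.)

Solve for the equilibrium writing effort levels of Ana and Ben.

158, 79

Expanding Ana's payoff: 237e_A + e_Be_A − e_A².
∂π/∂e_A = 237 + e_B − 2e_A = 0, so e_A = 118.5 + 0.5e_B.
Likewise for Ben: e_B = 47.4 + 0.2e_A.
Substituting the second reaction function into the first: e_A = 118.5 + 0.5(47.4 + 0.2e_A), which gives 0.9e_A = 142.2 ⇒ e_A = 158.
Then e_B = 47.4 + 0.2·158 = 79.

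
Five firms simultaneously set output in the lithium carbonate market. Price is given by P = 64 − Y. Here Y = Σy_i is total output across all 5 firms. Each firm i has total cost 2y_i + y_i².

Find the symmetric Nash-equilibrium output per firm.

A representative firm's profit is π_i = y_i(64 − Y) − 2y_i − y_i², with Y = y_i + Σ_{j≠i} y_j.
First-order condition: 62 − 4y_i − Σ_{j≠i} y_j = 0.
In a symmetric equilibrium every firm chooses the same y, so Σ_{j≠i} y_j = 4y. The condition becomes 62 − 8y = 0, giving y = 62/8 = 7.75.

7.75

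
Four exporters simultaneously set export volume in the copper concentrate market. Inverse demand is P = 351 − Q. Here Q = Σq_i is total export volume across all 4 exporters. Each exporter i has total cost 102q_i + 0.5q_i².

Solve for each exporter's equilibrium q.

41.5

A representative exporter's profit is π_i = q_i(351 − Q) − 102q_i − 0.5q_i², with Q = q_i + Σ_{j≠i} q_j.
First-order condition: 249 − 3q_i − Σ_{j≠i} q_j = 0.
Imposing symmetry (q_j = q for all j) turns Σ_{j≠i} q_j into 3q, so 249 = 6q and q = 41.5.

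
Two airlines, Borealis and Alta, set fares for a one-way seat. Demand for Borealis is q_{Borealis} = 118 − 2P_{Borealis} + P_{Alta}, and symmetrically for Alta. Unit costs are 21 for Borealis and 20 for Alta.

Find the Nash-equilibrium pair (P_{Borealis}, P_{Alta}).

53.2, 52.8

Borealis's profit: π = (P_{Borealis} − 21)(118 − 2P_{Borealis} + P_{Alta}).
∂π/∂P_{Borealis} = 160 − 4P_{Borealis} + P_{Alta} = 0 ⇒ P_{Borealis} = 40 + 0.25P_{Alta}.
Similarly P_{Alta} = 39.5 + 0.25P_{Borealis}.
Substituting the second reaction function into the first: P_{Borealis} = 40 + 0.25(39.5 + 0.25P_{Borealis}), which gives 0.9375P_{Borealis} = 49.875 ⇒ P_{Borealis} = 53.2.
Then P_{Alta} = 39.5 + 0.25·53.2 = 52.8.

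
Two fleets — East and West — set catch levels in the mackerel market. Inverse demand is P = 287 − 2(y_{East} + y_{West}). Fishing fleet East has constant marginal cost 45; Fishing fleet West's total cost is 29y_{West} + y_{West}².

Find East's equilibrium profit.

4380.48

Fishing fleet East's profit: π = y_{East}(287 − 2(y_{East} + y_{West})) − 45y_{East}.
∂π/∂y_{East} = 242 − 4y_{East} − 2y_{West} = 0, so y_{East} = 60.5 − 0.5y_{West}.
For West: ∂π/∂y_{West} = 258 − 6y_{West} − 2y_{East} = 0 ⇒ y_{West} = 43 − (1/3)y_{East}.
Substituting the second reaction function into the first: y_{East} = 60.5 − 0.5(43 − (1/3)y_{East}), which gives (5/6)y_{East} = 39 ⇒ y_{East} = 46.8.
Then y_{West} = 43 − (1/3)·46.8 = 27.4.
Price P = 287 − 2·74.2 = 138.6.
East's profit: (138.6 − 45)·46.8 = 4380.48.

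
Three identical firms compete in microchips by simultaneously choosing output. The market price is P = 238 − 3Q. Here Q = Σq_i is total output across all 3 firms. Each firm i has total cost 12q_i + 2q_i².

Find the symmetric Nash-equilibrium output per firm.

A representative firm's profit is π_i = q_i(238 − 3Q) − 12q_i − 2q_i², with Q = q_i + Σ_{j≠i} q_j.
First-order condition: 226 − 10q_i − 3Σ_{j≠i} q_j = 0.
With identical firms, set every q_j = q: then 226 − 10q − 6q = 0, i.e. q = 226/16 = 14.125.

14.125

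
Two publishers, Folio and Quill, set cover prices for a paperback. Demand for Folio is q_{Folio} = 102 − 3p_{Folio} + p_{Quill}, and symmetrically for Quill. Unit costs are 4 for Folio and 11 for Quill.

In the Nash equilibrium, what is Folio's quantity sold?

Folio's profit: π = (p_{Folio} − 4)(102 − 3p_{Folio} + p_{Quill}).
∂π/∂p_{Folio} = 114 − 6p_{Folio} + p_{Quill} = 0 ⇒ p_{Folio} = 19 + (1/6)p_{Quill}.
Similarly p_{Quill} = 22.5 + (1/6)p_{Folio}.
Substituting the second reaction function into the first: p_{Folio} = 19 + (1/6)(22.5 + (1/6)p_{Folio}), which gives (35/36)p_{Folio} = 22.75 ⇒ p_{Folio} = 23.4.
Then p_{Quill} = 22.5 + (1/6)·23.4 = 26.4.
q_{Folio} = 102 − 3·23.4 + 26.4 = 58.2.

58.2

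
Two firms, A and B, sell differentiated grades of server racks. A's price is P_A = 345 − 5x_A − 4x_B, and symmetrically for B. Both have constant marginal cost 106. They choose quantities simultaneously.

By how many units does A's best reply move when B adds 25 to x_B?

Firm A's profit: π = x_A(345 − 5x_A − 4x_B) − 106x_A.
∂π/∂x_A = 239 − 10x_A − 4x_B = 0 ⇒ x_A = 23.9 − 0.4x_B.
The reaction-function slope is −0.4, so a 25-unit rise in x_B moves x_A by −0.4 × 25 = −10. A's best response falls — the actions are strategic substitutes.

-10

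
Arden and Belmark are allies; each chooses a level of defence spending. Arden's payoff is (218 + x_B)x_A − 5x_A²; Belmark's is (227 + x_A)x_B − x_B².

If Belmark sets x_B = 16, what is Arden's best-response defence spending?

Expanding Arden's payoff: 218x_A + x_Bx_A − 5x_A².
∂π/∂x_A = 218 + x_B − 10x_A = 0, so x_A = 21.8 + 0.1x_B.
At x_B = 16: x_A = 21.8 + 0.1·16 = 23.4.

23.4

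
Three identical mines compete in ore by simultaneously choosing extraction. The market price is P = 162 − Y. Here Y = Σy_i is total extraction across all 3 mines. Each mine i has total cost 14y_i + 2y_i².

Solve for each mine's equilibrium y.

18.5

A representative mine's profit is π_i = y_i(162 − Y) − 14y_i − 2y_i², with Y = y_i + Σ_{j≠i} y_j.
First-order condition: 148 − 6y_i − Σ_{j≠i} y_j = 0.
With identical mines, set every y_j = y: then 148 − 6y − 2y = 0, i.e. y = 148/8 = 18.5.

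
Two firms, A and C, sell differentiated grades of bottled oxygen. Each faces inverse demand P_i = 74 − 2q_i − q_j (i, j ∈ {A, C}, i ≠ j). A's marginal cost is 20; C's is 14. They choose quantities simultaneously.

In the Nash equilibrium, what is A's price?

40.8

Firm A's profit: π = q_A(74 − 2q_A − q_C) − 20q_A.
∂π/∂q_A = 54 − 4q_A − q_C = 0 ⇒ q_A = 13.5 − 0.25q_C.
Similarly q_C = 15 − 0.25q_A.
Solving the two reaction functions simultaneously: (1 − (−0.25)(−0.25))q_A = 13.5 − 0.25·15, so 0.9375q_A = 9.75 and q_A = 10.4.
Then q_C = 15 − 0.25·10.4 = 12.4.
P_A = 74 − 2·10.4 − 12.4 = 40.8.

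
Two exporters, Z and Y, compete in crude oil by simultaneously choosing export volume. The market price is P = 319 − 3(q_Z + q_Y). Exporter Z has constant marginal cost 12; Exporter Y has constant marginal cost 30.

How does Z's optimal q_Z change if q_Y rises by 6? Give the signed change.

Exporter Z's profit: π = q_Z(319 − 3(q_Z + q_Y)) − 12q_Z.
∂π/∂q_Z = 307 − 6q_Z − 3q_Y = 0, so q_Z = 307/6 − 0.5q_Y.
The reaction-function slope is −0.5, so a 6-unit rise in q_Y moves q_Z by −0.5 × 6 = −3. Z's best response falls — the actions are strategic substitutes.

-3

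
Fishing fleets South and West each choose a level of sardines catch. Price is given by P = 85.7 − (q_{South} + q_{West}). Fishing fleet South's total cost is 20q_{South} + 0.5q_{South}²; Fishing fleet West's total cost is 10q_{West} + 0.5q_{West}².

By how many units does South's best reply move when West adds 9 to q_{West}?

-3

Fishing fleet South's profit: π = q_{South}(85.7 − (q_{South} + q_{West})) − 20q_{South} − 0.5q_{South}².
∂π/∂q_{South} = 65.7 − 3q_{South} − q_{West} = 0, so q_{South} = 21.9 − (1/3)q_{West}.
The reaction-function slope is −1/3, so a 9-unit rise in q_{West} moves q_{South} by −1/3 × 9 = −3. South's best response falls — the actions are strategic substitutes.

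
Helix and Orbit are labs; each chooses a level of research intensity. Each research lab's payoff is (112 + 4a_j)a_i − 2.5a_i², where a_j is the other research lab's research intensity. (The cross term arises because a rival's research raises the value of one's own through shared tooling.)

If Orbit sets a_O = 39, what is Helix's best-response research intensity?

53.6

Helix's payoff is (112 + 4a_O)a_H − 2.5a_H².
∂π/∂a_H = 112 + 4a_O − 5a_H = 0, so a_H = 22.4 + 0.8a_O.
At a_O = 39: a_H = 22.4 + 0.8·39 = 53.6.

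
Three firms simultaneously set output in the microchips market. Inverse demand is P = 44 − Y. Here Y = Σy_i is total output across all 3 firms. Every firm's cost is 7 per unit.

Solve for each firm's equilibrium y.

A representative firm's profit is π_i = y_i(44 − Y) − 7y_i, with Y = y_i + Σ_{j≠i} y_j.
First-order condition: 37 − 2y_i − Σ_{j≠i} y_j = 0.
In a symmetric equilibrium every firm chooses the same y, so Σ_{j≠i} y_j = 2y. The condition becomes 37 − 4y = 0, giving y = 37/4 = 9.25.

9.25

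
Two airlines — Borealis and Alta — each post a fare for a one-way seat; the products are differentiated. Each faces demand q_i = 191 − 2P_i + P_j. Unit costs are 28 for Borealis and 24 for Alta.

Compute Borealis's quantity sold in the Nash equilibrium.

107.6

Borealis's profit: π = (P_{Borealis} − 28)(191 − 2P_{Borealis} + P_{Alta}).
∂π/∂P_{Borealis} = 247 − 4P_{Borealis} + P_{Alta} = 0 ⇒ P_{Borealis} = 61.75 + 0.25P_{Alta}.
Similarly P_{Alta} = 59.75 + 0.25P_{Borealis}.
Solving the two reaction functions simultaneously: (1 − (0.25)(0.25))P_{Borealis} = 61.75 + 0.25·59.75, so 0.9375P_{Borealis} = 76.6875 and P_{Borealis} = 81.8.
Then P_{Alta} = 59.75 + 0.25·81.8 = 80.2.
q_{Borealis} = 191 − 2·81.8 + 80.2 = 107.6.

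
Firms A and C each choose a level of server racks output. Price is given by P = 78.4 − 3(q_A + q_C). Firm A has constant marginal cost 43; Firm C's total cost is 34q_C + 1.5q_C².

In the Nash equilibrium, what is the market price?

55.36

Firm A's profit: π = q_A(78.4 − 3(q_A + q_C)) − 43q_A.
∂π/∂q_A = 35.4 − 6q_A − 3q_C = 0, so q_A = 5.9 − 0.5q_C.
For C: ∂π/∂q_C = 44.4 − 9q_C − 3q_A = 0 ⇒ q_C = 74/15 − (1/3)q_A.
Substituting the second reaction function into the first: q_A = 5.9 − 0.5(74/15 − (1/3)q_A), which gives (5/6)q_A = 103/30 ⇒ q_A = 4.12.
Then q_C = 74/15 − (1/3)·4.12 = 3.56.
Equilibrium price: P = 78.4 − 3·7.68 = 55.36.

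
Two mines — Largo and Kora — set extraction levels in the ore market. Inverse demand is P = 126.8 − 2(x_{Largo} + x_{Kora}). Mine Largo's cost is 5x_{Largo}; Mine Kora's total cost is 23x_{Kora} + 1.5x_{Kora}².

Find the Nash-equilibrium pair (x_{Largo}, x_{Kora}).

26.875, 7.15

Mine Largo's profit: π = x_{Largo}(126.8 − 2(x_{Largo} + x_{Kora})) − 5x_{Largo}.
∂π/∂x_{Largo} = 121.8 − 4x_{Largo} − 2x_{Kora} = 0, so x_{Largo} = 30.45 − 0.5x_{Kora}.
For Kora: ∂π/∂x_{Kora} = 103.8 − 7x_{Kora} − 2x_{Largo} = 0 ⇒ x_{Kora} = 519/35 − (2/7)x_{Largo}.
Substituting the second reaction function into the first: x_{Largo} = 30.45 − 0.5(519/35 − (2/7)x_{Largo}), which gives (6/7)x_{Largo} = 645/28 ⇒ x_{Largo} = 26.875.
Then x_{Kora} = 519/35 − (2/7)·26.875 = 7.15.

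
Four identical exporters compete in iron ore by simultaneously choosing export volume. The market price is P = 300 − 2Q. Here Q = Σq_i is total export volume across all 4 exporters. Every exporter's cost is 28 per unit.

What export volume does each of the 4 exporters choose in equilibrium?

27.2

A representative exporter's profit is π_i = q_i(300 − 2Q) − 28q_i, with Q = q_i + Σ_{j≠i} q_j.
First-order condition: 272 − 4q_i − 2Σ_{j≠i} q_j = 0.
Imposing symmetry (q_j = q for all j) turns Σ_{j≠i} q_j into 3q, so 272 = 10q and q = 27.2.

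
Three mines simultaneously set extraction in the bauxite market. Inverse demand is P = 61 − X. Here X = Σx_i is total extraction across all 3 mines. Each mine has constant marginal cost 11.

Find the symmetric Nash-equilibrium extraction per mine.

A representative mine's profit is π_i = x_i(61 − X) − 11x_i, with X = x_i + Σ_{j≠i} x_j.
First-order condition: 50 − 2x_i − Σ_{j≠i} x_j = 0.
In a symmetric equilibrium every mine chooses the same x, so Σ_{j≠i} x_j = 2x. The condition becomes 50 − 4x = 0, giving x = 50/4 = 12.5.

12.5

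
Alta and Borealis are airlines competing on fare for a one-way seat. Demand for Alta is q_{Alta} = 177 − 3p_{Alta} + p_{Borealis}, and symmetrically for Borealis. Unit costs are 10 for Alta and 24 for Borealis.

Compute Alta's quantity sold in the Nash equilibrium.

97.8

Alta's profit: π = (p_{Alta} − 10)(177 − 3p_{Alta} + p_{Borealis}).
∂π/∂p_{Alta} = 207 − 6p_{Alta} + p_{Borealis} = 0 ⇒ p_{Alta} = 34.5 + (1/6)p_{Borealis}.
Similarly p_{Borealis} = 41.5 + (1/6)p_{Alta}.
Substituting the second reaction function into the first: p_{Alta} = 34.5 + (1/6)(41.5 + (1/6)p_{Alta}), which gives (35/36)p_{Alta} = 497/12 ⇒ p_{Alta} = 42.6.
Then p_{Borealis} = 41.5 + (1/6)·42.6 = 48.6.
q_{Alta} = 177 − 3·42.6 + 48.6 = 97.8.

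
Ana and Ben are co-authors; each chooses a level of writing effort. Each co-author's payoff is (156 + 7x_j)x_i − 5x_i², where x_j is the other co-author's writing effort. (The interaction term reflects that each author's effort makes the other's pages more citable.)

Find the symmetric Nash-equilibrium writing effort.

52

Ana's payoff is (156 + 7x_B)x_A − 5x_A².
∂π/∂x_A = 156 + 7x_B − 10x_A = 0, so x_A = 15.6 + 0.7x_B.
By symmetry x_B = x_A; substituting into the reaction function, 0.3x_A = 15.6 and x_A = 52.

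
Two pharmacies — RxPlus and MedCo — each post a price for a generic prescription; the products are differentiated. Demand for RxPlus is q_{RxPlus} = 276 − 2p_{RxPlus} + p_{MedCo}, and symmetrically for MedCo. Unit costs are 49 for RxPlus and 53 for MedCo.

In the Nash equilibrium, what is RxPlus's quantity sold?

RxPlus's profit: π = (p_{RxPlus} − 49)(276 − 2p_{RxPlus} + p_{MedCo}).
∂π/∂p_{RxPlus} = 374 − 4p_{RxPlus} + p_{MedCo} = 0 ⇒ p_{RxPlus} = 93.5 + 0.25p_{MedCo}.
Similarly p_{MedCo} = 95.5 + 0.25p_{RxPlus}.
Solving the two reaction functions simultaneously: (1 − (0.25)(0.25))p_{RxPlus} = 93.5 + 0.25·95.5, so 0.9375p_{RxPlus} = 117.375 and p_{RxPlus} = 125.2.
Then p_{MedCo} = 95.5 + 0.25·125.2 = 126.8.
q_{RxPlus} = 276 − 2·125.2 + 126.8 = 152.4.

152.4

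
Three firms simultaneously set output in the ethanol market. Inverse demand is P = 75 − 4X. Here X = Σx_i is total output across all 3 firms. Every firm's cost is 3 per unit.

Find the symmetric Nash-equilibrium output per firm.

4.5

A representative firm's profit is π_i = x_i(75 − 4X) − 3x_i, with X = x_i + Σ_{j≠i} x_j.
First-order condition: 72 − 8x_i − 4Σ_{j≠i} x_j = 0.
With identical firms, set every x_j = x: then 72 − 8x − 8x = 0, i.e. x = 72/16 = 4.5.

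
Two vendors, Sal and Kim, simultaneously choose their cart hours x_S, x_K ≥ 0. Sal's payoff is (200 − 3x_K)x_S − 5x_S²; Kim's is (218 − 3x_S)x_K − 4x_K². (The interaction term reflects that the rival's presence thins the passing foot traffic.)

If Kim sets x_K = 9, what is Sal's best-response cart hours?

Expanding Sal's payoff: 200x_S − 3x_Kx_S − 5x_S².
∂π/∂x_S = 200 − 3x_K − 10x_S = 0, so x_S = 20 − 0.3x_K.
At x_K = 9: x_S = 20 − 0.3·9 = 17.3.

17.3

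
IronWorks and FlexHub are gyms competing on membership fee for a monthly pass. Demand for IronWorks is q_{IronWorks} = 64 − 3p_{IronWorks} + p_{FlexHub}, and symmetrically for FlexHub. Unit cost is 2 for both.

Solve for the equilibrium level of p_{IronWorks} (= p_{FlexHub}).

14

IronWorks's profit: π = (p_{IronWorks} − 2)(64 − 3p_{IronWorks} + p_{FlexHub}).
∂π/∂p_{IronWorks} = 70 − 6p_{IronWorks} + p_{FlexHub} = 0 ⇒ p_{IronWorks} = 35/3 + (1/6)p_{FlexHub}.
The game is symmetric, so in equilibrium p_{FlexHub} = p_{IronWorks}: the reaction function gives (5/6)p_{IronWorks} = 35/3, hence p_{IronWorks} = 14.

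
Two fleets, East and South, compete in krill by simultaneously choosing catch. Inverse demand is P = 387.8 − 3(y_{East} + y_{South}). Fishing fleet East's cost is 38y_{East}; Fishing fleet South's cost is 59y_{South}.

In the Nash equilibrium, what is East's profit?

5092.32

Fishing fleet East's profit: π = y_{East}(387.8 − 3(y_{East} + y_{South})) − 38y_{East}.
∂π/∂y_{East} = 349.8 − 6y_{East} − 3y_{South} = 0, so y_{East} = 58.3 − 0.5y_{South}.
By the same steps for South: y_{South} = 54.8 − 0.5y_{East}.
Plugging y_{South} into East's best response: y_{East} = 58.3 − 0.5(54.8 − 0.5y_{East}) ⇒ 0.75y_{East} = 30.9, so y_{East} = 41.2.
Then y_{South} = 54.8 − 0.5·41.2 = 34.2.
Price P = 387.8 − 3·75.4 = 161.6.
East's profit: (161.6 − 38)·41.2 = 5092.32.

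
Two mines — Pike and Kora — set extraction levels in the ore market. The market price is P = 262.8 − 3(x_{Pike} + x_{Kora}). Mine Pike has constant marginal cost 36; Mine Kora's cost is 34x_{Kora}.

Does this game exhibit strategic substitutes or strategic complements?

Mine Pike's profit: π = x_{Pike}(262.8 − 3(x_{Pike} + x_{Kora})) − 36x_{Pike}.
∂π/∂x_{Pike} = 226.8 − 6x_{Pike} − 3x_{Kora} = 0, so x_{Pike} = 37.8 − 0.5x_{Kora}.
The best-response slope dx_{Pike}/dx_{Kora} = −0.5 < 0: the reaction function is downward-sloping, so the choices are strategic substitutes.

strategic substitutes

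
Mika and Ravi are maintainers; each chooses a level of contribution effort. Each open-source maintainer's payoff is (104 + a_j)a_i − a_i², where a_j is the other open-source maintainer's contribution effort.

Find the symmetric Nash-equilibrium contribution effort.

Mika's payoff is (104 + a_R)a_M − a_M².
∂π/∂a_M = 104 + a_R − 2a_M = 0, so a_M = 52 + 0.5a_R.
The game is symmetric, so in equilibrium a_R = a_M: the reaction function gives 0.5a_M = 52, hence a_M = 104.

104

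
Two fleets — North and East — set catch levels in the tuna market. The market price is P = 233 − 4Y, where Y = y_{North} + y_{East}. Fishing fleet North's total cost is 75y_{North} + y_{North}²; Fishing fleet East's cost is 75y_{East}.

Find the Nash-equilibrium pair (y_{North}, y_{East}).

9.875, 14.8125

Fishing fleet North's profit: π = y_{North}(233 − 4(y_{North} + y_{East})) − 75y_{North} − y_{North}².
∂π/∂y_{North} = 158 − 10y_{North} − 4y_{East} = 0, so y_{North} = 15.8 − 0.4y_{East}.
For East: ∂π/∂y_{East} = 158 − 8y_{East} − 4y_{North} = 0 ⇒ y_{East} = 19.75 − 0.5y_{North}.
Plugging y_{East} into North's best response: y_{North} = 15.8 − 0.4(19.75 − 0.5y_{North}) ⇒ 0.8y_{North} = 7.9, so y_{North} = 9.875.
Then y_{East} = 19.75 − 0.5·9.875 = 14.8125.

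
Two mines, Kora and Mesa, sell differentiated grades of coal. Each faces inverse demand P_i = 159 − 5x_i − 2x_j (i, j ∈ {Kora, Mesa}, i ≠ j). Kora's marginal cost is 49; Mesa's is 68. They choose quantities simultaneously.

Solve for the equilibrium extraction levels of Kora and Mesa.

9.5625, 7.1875

Mine Kora's profit: π = x_{Kora}(159 − 5x_{Kora} − 2x_{Mesa}) − 49x_{Kora}.
∂π/∂x_{Kora} = 110 − 10x_{Kora} − 2x_{Mesa} = 0 ⇒ x_{Kora} = 11 − 0.2x_{Mesa}.
Similarly x_{Mesa} = 9.1 − 0.2x_{Kora}.
Substituting the second reaction function into the first: x_{Kora} = 11 − 0.2(9.1 − 0.2x_{Kora}), which gives 0.96x_{Kora} = 9.18 ⇒ x_{Kora} = 9.5625.
Then x_{Mesa} = 9.1 − 0.2·9.5625 = 7.1875.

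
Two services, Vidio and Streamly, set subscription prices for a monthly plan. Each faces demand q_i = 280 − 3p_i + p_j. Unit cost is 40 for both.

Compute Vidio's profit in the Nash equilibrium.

Vidio's profit: π = (p_{Vidio} − 40)(280 − 3p_{Vidio} + p_{Streamly}).
∂π/∂p_{Vidio} = 400 − 6p_{Vidio} + p_{Streamly} = 0 ⇒ p_{Vidio} = 200/3 + (1/6)p_{Streamly}.
By symmetry p_{Streamly} = p_{Vidio}; substituting into the reaction function, (5/6)p_{Vidio} = 200/3 and p_{Vidio} = 80.
q_{Vidio} = 280 − 3·80 + 80 = 120.
Profit = (80 − 40)·120 = 4800.

4800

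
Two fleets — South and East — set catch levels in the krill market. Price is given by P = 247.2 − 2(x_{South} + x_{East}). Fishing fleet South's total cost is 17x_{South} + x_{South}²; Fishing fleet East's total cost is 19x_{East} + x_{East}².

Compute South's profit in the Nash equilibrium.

2505.63

Fishing fleet South's profit: π = x_{South}(247.2 − 2(x_{South} + x_{East})) − 17x_{South} − x_{South}².
∂π/∂x_{South} = 230.2 − 6x_{South} − 2x_{East} = 0, so x_{South} = 1151/30 − (1/3)x_{East}.
By the same steps for East: x_{East} = 1141/30 − (1/3)x_{South}.
Plugging x_{East} into South's best response: x_{South} = 1151/30 − (1/3)(1141/30 − (1/3)x_{South}) ⇒ (8/9)x_{South} = 1156/45, so x_{South} = 28.9.
Then x_{East} = 1141/30 − (1/3)·28.9 = 28.4.
Price P = 247.2 − 2·57.3 = 132.6.
South's profit: (132.6 − 17)·28.9 − (28.9)² = 2505.63.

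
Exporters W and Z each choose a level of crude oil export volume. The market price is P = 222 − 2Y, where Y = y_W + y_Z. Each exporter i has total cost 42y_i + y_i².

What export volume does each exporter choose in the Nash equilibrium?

22.5

Exporter W's profit: π = y_W(222 − 2(y_W + y_Z)) − 42y_W − y_W².
∂π/∂y_W = 180 − 6y_W − 2y_Z = 0, so y_W = 30 − (1/3)y_Z.
Setting y_W = y_Z in the reaction function: y_W = 30 − (1/3)y_W, so y_W = 30 / (4/3) = 22.5.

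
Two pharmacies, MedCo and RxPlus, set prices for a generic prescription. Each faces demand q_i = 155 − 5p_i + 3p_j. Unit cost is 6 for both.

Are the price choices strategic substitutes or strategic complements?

strategic complements

MedCo's profit: π = (p_{MedCo} − 6)(155 − 5p_{MedCo} + 3p_{RxPlus}).
∂π/∂p_{MedCo} = 185 − 10p_{MedCo} + 3p_{RxPlus} = 0 ⇒ p_{MedCo} = 18.5 + 0.3p_{RxPlus}.
The best-response slope dp_{MedCo}/dp_{RxPlus} = 0.3 > 0: the reaction function is upward-sloping, so the choices are strategic complements.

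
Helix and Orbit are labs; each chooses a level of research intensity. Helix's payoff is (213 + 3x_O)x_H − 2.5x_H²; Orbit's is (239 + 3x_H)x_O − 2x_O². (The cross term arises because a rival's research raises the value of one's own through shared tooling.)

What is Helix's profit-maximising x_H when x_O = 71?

Expanding Helix's payoff: 213x_H + 3x_Ox_H − 2.5x_H².
∂π/∂x_H = 213 + 3x_O − 5x_H = 0, so x_H = 42.6 + 0.6x_O.
At x_O = 71: x_H = 42.6 + 0.6·71 = 85.2.

85.2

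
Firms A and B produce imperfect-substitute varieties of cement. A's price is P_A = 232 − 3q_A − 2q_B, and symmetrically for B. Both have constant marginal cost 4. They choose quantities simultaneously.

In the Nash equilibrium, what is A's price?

Firm A's profit: π = q_A(232 − 3q_A − 2q_B) − 4q_A.
∂π/∂q_A = 228 − 6q_A − 2q_B = 0 ⇒ q_A = 38 − (1/3)q_B.
By symmetry q_B = q_A; substituting into the reaction function, (4/3)q_A = 38 and q_A = 28.5.
P_A = 232 − 3·28.5 − 2·28.5 = 89.5.

89.5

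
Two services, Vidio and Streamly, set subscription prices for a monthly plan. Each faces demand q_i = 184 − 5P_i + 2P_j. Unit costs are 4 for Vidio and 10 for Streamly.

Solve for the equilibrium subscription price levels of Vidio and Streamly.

Vidio's profit: π = (P_{Vidio} − 4)(184 − 5P_{Vidio} + 2P_{Streamly}).
∂π/∂P_{Vidio} = 204 − 10P_{Vidio} + 2P_{Streamly} = 0 ⇒ P_{Vidio} = 20.4 + 0.2P_{Streamly}.
Similarly P_{Streamly} = 23.4 + 0.2P_{Vidio}.
Plugging P_{Streamly} into Vidio's best response: P_{Vidio} = 20.4 + 0.2(23.4 + 0.2P_{Vidio}) ⇒ 0.96P_{Vidio} = 25.08, so P_{Vidio} = 26.125.
Then P_{Streamly} = 23.4 + 0.2·26.125 = 28.625.

26.125, 28.625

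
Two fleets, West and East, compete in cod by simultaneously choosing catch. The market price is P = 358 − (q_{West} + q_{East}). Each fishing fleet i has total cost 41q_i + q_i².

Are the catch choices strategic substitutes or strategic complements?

strategic substitutes

Fishing fleet West's profit: π = q_{West}(358 − (q_{West} + q_{East})) − 41q_{West} − q_{West}².
∂π/∂q_{West} = 317 − 4q_{West} − q_{East} = 0, so q_{West} = 79.25 − 0.25q_{East}.
The best-response slope dq_{West}/dq_{East} = −0.25 < 0: the reaction function is downward-sloping, so the choices are strategic substitutes.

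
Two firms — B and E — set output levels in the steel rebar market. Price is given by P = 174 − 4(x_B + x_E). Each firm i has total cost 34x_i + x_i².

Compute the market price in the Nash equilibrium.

Firm B's profit: π = x_B(174 − 4(x_B + x_E)) − 34x_B − x_B².
∂π/∂x_B = 140 − 10x_B − 4x_E = 0, so x_B = 14 − 0.4x_E.
By symmetry x_E = x_B; substituting into the reaction function, 1.4x_B = 14 and x_B = 10.
Equilibrium price: P = 174 − 4·20 = 94.

94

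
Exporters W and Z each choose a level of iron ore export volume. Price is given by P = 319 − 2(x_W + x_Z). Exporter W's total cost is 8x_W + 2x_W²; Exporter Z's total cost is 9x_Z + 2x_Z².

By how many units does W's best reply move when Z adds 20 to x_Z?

-5

Exporter W's profit: π = x_W(319 − 2(x_W + x_Z)) − 8x_W − 2x_W².
∂π/∂x_W = 311 − 8x_W − 2x_Z = 0, so x_W = 38.875 − 0.25x_Z.
The reaction-function slope is −0.25, so a 20-unit rise in x_Z moves x_W by −0.25 × 20 = −5. W's best response falls — the actions are strategic substitutes.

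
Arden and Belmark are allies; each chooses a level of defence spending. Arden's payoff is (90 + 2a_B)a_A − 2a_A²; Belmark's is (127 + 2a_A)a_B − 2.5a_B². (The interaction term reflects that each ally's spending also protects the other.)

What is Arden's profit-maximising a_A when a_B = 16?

Expanding Arden's payoff: 90a_A + 2a_Ba_A − 2a_A².
∂π/∂a_A = 90 + 2a_B − 4a_A = 0, so a_A = 22.5 + 0.5a_B.
At a_B = 16: a_A = 22.5 + 0.5·16 = 30.5.

30.5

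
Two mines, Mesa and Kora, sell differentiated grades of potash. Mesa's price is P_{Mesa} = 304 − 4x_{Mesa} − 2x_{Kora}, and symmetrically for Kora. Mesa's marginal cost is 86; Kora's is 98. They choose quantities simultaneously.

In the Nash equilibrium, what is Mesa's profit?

Mine Mesa's profit: π = x_{Mesa}(304 − 4x_{Mesa} − 2x_{Kora}) − 86x_{Mesa}.
∂π/∂x_{Mesa} = 218 − 8x_{Mesa} − 2x_{Kora} = 0 ⇒ x_{Mesa} = 27.25 − 0.25x_{Kora}.
Similarly x_{Kora} = 25.75 − 0.25x_{Mesa}.
Substituting the second reaction function into the first: x_{Mesa} = 27.25 − 0.25(25.75 − 0.25x_{Mesa}), which gives 0.9375x_{Mesa} = 20.8125 ⇒ x_{Mesa} = 22.2.
Then x_{Kora} = 25.75 − 0.25·22.2 = 20.2.
P_{Mesa} = 304 − 4·22.2 − 2·20.2 = 174.8.
Profit = (174.8 − 86)·22.2 = 1971.36.

1971.36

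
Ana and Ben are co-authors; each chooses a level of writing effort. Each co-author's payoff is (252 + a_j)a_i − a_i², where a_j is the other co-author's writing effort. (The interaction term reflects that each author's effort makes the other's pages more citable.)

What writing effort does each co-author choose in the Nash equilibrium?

252

Ana's payoff is (252 + a_B)a_A − a_A².
∂π/∂a_A = 252 + a_B − 2a_A = 0, so a_A = 126 + 0.5a_B.
The game is symmetric, so in equilibrium a_B = a_A: the reaction function gives 0.5a_A = 126, hence a_A = 252.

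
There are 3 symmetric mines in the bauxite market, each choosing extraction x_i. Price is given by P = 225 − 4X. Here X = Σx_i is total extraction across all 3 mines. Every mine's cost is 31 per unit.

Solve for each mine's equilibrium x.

A representative mine's profit is π_i = x_i(225 − 4X) − 31x_i, with X = x_i + Σ_{j≠i} x_j.
First-order condition: 194 − 8x_i − 4Σ_{j≠i} x_j = 0.
In a symmetric equilibrium every mine chooses the same x, so Σ_{j≠i} x_j = 2x. The condition becomes 194 − 16x = 0, giving x = 194/16 = 12.125.

12.125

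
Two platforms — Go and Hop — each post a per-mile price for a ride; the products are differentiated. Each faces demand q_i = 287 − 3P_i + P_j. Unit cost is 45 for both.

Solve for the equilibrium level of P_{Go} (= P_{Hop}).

Go's profit: π = (P_{Go} − 45)(287 − 3P_{Go} + P_{Hop}).
∂π/∂P_{Go} = 422 − 6P_{Go} + P_{Hop} = 0 ⇒ P_{Go} = 211/3 + (1/6)P_{Hop}.
Setting P_{Go} = P_{Hop} in the reaction function: P_{Go} = 211/3 + (1/6)P_{Go}, so P_{Go} = (211/3) / (5/6) = 84.4.

84.4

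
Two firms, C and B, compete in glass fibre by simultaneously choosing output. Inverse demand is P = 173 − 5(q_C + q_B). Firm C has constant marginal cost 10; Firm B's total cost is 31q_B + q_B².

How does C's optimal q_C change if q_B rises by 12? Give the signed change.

Firm C's profit: π = q_C(173 − 5(q_C + q_B)) − 10q_C.
∂π/∂q_C = 163 − 10q_C − 5q_B = 0, so q_C = 16.3 − 0.5q_B.
The reaction-function slope is −0.5, so a 12-unit rise in q_B moves q_C by −0.5 × 12 = −6. C's best response falls — the actions are strategic substitutes.

-6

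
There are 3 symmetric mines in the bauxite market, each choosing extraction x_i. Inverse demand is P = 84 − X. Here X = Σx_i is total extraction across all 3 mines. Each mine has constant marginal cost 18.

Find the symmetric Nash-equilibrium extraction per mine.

16.5

A representative mine's profit is π_i = x_i(84 − X) − 18x_i, with X = x_i + Σ_{j≠i} x_j.
First-order condition: 66 − 2x_i − Σ_{j≠i} x_j = 0.
With identical mines, set every x_j = x: then 66 − 2x − 2x = 0, i.e. x = 66/4 = 16.5.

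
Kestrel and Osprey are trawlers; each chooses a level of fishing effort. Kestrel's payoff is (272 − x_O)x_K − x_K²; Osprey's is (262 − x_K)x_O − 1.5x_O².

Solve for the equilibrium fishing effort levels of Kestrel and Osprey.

110.8, 50.4

Expanding Kestrel's payoff: 272x_K − x_Ox_K − x_K².
∂π/∂x_K = 272 − x_O − 2x_K = 0, so x_K = 136 − 0.5x_O.
Likewise for Osprey: x_O = 262/3 − (1/3)x_K.
Solving the two reaction functions simultaneously: (1 − (−0.5)(−1/3))x_K = 136 − 0.5·(262/3), so (5/6)x_K = 277/3 and x_K = 110.8.
Then x_O = 262/3 − (1/3)·110.8 = 50.4.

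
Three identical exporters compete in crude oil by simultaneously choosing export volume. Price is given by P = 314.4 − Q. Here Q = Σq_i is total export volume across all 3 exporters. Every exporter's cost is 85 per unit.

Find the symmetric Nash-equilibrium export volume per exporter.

57.35

A representative exporter's profit is π_i = q_i(314.4 − Q) − 85q_i, with Q = q_i + Σ_{j≠i} q_j.
First-order condition: 229.4 − 2q_i − Σ_{j≠i} q_j = 0.
In a symmetric equilibrium every exporter chooses the same q, so Σ_{j≠i} q_j = 2q. The condition becomes 229.4 − 4q = 0, giving q = 229.4/4 = 57.35.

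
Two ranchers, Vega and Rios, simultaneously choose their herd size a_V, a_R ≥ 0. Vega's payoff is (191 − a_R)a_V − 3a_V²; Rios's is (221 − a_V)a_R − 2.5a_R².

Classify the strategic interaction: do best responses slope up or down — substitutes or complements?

Expanding Vega's payoff: 191a_V − a_Ra_V − 3a_V².
∂π/∂a_V = 191 − a_R − 6a_V = 0, so a_V = 191/6 − (1/6)a_R.
The best-response slope da_V/da_R = −1/6 < 0: the reaction function is downward-sloping, so the choices are strategic substitutes.

strategic substitutes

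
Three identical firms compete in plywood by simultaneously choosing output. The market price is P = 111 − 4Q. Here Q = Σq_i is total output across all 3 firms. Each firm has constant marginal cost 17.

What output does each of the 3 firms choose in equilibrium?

A representative firm's profit is π_i = q_i(111 − 4Q) − 17q_i, with Q = q_i + Σ_{j≠i} q_j.
First-order condition: 94 − 8q_i − 4Σ_{j≠i} q_j = 0.
Imposing symmetry (q_j = q for all j) turns Σ_{j≠i} q_j into 2q, so 94 = 16q and q = 5.875.

5.875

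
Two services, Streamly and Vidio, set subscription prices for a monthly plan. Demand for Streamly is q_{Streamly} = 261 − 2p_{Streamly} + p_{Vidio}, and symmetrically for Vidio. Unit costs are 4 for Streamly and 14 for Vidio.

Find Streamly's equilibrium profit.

Streamly's profit: π = (p_{Streamly} − 4)(261 − 2p_{Streamly} + p_{Vidio}).
∂π/∂p_{Streamly} = 269 − 4p_{Streamly} + p_{Vidio} = 0 ⇒ p_{Streamly} = 67.25 + 0.25p_{Vidio}.
Similarly p_{Vidio} = 72.25 + 0.25p_{Streamly}.
Solving the two reaction functions simultaneously: (1 − (0.25)(0.25))p_{Streamly} = 67.25 + 0.25·72.25, so 0.9375p_{Streamly} = 85.3125 and p_{Streamly} = 91.
Then p_{Vidio} = 72.25 + 0.25·91 = 95.
q_{Streamly} = 261 − 2·91 + 95 = 174.
Profit = (91 − 4)·174 = 15138.

15138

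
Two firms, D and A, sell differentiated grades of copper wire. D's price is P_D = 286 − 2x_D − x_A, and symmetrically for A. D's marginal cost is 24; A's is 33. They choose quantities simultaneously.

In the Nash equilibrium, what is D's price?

Firm D's profit: π = x_D(286 − 2x_D − x_A) − 24x_D.
∂π/∂x_D = 262 − 4x_D − x_A = 0 ⇒ x_D = 65.5 − 0.25x_A.
Similarly x_A = 63.25 − 0.25x_D.
Plugging x_A into D's best response: x_D = 65.5 − 0.25(63.25 − 0.25x_D) ⇒ 0.9375x_D = 49.6875, so x_D = 53.
Then x_A = 63.25 − 0.25·53 = 50.
P_D = 286 − 2·53 − 50 = 130.

130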